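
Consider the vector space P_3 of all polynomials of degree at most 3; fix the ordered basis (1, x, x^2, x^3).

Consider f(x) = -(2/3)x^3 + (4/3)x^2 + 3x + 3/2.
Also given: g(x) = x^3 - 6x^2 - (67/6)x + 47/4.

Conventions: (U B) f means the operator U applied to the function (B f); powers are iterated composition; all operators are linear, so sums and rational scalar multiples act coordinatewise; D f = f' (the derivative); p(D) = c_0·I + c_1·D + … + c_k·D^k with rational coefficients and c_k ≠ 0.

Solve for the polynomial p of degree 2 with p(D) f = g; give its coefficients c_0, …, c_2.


c_0 = -3/2, c_1 = 2, c_2 = 3

D^0 f = -(2/3)x^3 + (4/3)x^2 + 3x + 3/2
D^1 f = -2x^2 + (8/3)x + 3
D^2 f = -4x + 8/3
matching coefficients of g against c_0 f + c_1 Df + … from the top degree down determines the c_i
solution: c_0 = -3/2, c_1 = 2, c_2 = 3


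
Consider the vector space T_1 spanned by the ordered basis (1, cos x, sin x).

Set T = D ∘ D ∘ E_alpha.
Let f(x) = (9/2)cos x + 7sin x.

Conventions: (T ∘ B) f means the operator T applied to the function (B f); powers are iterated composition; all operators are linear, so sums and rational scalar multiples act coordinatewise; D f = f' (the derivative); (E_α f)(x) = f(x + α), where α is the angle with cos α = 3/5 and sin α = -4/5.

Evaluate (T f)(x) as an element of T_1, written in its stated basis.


the image equals g(x) = (29/10)cos x - (39/5)sin x

E_alpha f = -(29/10)cos x + (39/5)sin x
D E_alpha f = (39/5)cos x + (29/10)sin x
D D E_alpha f = (29/10)cos x - (39/5)sin x


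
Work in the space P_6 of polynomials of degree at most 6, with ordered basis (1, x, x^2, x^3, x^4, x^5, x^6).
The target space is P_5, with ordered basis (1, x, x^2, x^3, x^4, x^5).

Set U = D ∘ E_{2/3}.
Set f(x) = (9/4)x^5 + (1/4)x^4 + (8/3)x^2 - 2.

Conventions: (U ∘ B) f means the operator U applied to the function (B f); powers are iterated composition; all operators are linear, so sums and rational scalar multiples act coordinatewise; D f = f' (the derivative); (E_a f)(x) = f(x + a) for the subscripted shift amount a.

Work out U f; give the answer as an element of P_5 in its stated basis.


E_{2/3} f = (9/4)x^5 + (31/4)x^4 + (32/3)x^3 + 10x^2 + (164/27)x - 38/81
D E_{2/3} f = (45/4)x^4 + 31x^3 + 32x^2 + 20x + 164/27

the result is g(x) = (45/4)x^4 + 31x^3 + 32x^2 + 20x + 164/27


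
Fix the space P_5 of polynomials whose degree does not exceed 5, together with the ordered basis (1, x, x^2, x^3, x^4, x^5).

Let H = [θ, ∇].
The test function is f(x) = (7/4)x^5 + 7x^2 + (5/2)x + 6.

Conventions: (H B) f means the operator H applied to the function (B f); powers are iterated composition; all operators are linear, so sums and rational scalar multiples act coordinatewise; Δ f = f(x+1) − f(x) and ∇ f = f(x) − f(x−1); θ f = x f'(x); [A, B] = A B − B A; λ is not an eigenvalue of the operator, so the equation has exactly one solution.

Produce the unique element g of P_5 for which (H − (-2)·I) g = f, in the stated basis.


the image equals g(x) = (7/8)x^5 + (35/16)x^4 - (35/8)x^3 - (49/16)x^2 + (251/16)x + 165/32

write g with unknown coordinates in the stated basis and equate coefficients in (H − (-2)·I) g = f
solving from the highest basis element down gives g = (7/8)x^5 + (35/16)x^4 - (35/8)x^3 - (49/16)x^2 + (251/16)x + 165/32
check: H g = -(35/8)x^4 + (35/4)x^3 + (105/8)x^2 - (231/8)x - 69/16
so H g − (-2)·g = (7/4)x^5 + 7x^2 + (5/2)x + 6 = f ✓


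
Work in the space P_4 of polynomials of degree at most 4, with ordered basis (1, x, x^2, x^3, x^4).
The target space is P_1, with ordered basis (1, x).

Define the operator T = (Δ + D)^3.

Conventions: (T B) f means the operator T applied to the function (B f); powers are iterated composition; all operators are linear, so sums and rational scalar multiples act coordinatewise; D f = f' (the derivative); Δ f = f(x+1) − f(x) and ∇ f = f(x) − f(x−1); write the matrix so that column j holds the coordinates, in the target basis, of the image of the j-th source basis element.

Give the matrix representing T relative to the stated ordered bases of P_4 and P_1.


the matrix is [[0, 0, 0, 48, 144]; [0, 0, 0, 0, 192]] (rows listed top to bottom)

image of 1: 0
image of x: 0
image of x^2: 0
image of x^3: 48
image of x^4: 192x + 144
each image's coordinates form column j of the matrix


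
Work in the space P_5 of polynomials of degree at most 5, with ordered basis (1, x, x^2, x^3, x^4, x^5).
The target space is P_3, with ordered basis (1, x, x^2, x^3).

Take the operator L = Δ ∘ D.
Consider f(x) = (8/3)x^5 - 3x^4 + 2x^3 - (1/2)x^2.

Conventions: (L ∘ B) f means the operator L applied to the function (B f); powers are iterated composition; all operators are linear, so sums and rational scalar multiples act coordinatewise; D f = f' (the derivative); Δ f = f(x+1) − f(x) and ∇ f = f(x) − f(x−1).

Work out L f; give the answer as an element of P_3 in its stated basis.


D f = (40/3)x^4 - 12x^3 + 6x^2 - x
Δ D f = (160/3)x^3 + 44x^2 + (88/3)x + 19/3

the image equals g(x) = (160/3)x^3 + 44x^2 + (88/3)x + 19/3


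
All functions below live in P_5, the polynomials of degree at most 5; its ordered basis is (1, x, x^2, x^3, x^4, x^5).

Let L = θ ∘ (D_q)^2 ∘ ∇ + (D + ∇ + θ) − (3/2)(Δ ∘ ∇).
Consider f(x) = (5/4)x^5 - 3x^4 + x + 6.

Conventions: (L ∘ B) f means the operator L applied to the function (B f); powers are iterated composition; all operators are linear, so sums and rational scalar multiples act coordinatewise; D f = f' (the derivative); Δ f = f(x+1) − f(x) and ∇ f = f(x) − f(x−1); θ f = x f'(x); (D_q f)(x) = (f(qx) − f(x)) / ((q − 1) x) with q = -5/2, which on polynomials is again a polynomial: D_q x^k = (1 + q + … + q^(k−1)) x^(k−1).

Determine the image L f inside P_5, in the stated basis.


∇ f = (25/4)x^4 - (49/2)x^3 + (61/2)x^2 - (73/4)x + 21/4
D_q ∇ f = -(2175/32)x^3 - (931/8)x^2 - (183/4)x - 73/4
D_q D_q ∇ f = -(41325/128)x^2 + (2793/16)x - 183/4
θ ((D_q)^2 ∘ ∇) f = -(41325/64)x^2 + (2793/16)x
D f = (25/4)x^4 - 12x^3 + 1
∇ f = (25/4)x^4 - (49/2)x^3 + (61/2)x^2 - (73/4)x + 21/4
θ f = (25/4)x^5 - 12x^4 + x
(D + ∇ + θ) f = (25/4)x^5 + (1/2)x^4 - (73/2)x^3 + (61/2)x^2 - (69/4)x + 25/4
∇ f = (25/4)x^4 - (49/2)x^3 + (61/2)x^2 - (73/4)x + 21/4
Δ ∇ f = 25x^3 - 36x^2 + (25/2)x - 6
(-(3/2)(Δ ∘ ∇)) f = -(75/2)x^3 + 54x^2 - (75/4)x + 9
(θ ∘ (D_q)^2 ∘ ∇ + (D + ∇ + θ) − (3/2)(Δ ∘ ∇)) f = (25/4)x^5 + (1/2)x^4 - 74x^3 - (35917/64)x^2 + (2217/16)x + 61/4

g(x) = (25/4)x^5 + (1/2)x^4 - 74x^3 - (35917/64)x^2 + (2217/16)x + 61/4


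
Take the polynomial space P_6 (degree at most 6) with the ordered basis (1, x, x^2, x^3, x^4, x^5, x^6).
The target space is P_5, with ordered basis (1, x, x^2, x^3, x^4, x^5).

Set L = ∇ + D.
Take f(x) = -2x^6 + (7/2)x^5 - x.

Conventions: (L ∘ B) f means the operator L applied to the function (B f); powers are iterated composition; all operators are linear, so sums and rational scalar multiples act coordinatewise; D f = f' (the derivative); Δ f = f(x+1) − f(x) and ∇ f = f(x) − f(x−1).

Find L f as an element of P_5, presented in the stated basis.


∇ f = -12x^5 + (95/2)x^4 - 75x^3 + 65x^2 - (59/2)x + 9/2
D f = -12x^5 + (35/2)x^4 - 1
(∇ + D) f = -24x^5 + 65x^4 - 75x^3 + 65x^2 - (59/2)x + 7/2

the image equals g(x) = -24x^5 + 65x^4 - 75x^3 + 65x^2 - (59/2)x + 7/2


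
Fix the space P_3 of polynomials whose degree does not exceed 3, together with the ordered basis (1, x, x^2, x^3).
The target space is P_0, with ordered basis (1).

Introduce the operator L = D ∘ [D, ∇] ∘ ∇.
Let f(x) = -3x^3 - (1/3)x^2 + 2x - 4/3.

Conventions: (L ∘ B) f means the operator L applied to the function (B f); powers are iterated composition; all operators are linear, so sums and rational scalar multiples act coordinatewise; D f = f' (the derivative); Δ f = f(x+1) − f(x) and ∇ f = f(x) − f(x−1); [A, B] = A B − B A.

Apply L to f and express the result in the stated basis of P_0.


∇ f = -9x^2 + (25/3)x - 2/3
∇ ∇ f = -18x + 52/3
D ∇ ∇ f = -18
D ∇ f = -18x + 25/3
∇ D ∇ f = -18
[D, ∇] ∇ f = 0
D [D, ∇] ∇ f = 0

g(x) = 0


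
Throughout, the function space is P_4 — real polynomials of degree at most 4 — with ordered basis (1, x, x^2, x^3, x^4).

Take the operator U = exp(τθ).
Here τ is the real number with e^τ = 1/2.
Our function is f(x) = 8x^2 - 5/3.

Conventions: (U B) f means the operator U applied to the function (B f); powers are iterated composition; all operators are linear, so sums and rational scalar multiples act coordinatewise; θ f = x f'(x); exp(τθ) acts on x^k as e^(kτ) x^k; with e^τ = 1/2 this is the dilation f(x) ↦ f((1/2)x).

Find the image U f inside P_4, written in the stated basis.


exp(τθ) x^k = e^(kτ) x^k; with e^τ = 1/2 this sends x^k to (1/2)^k x^k
x^2 ↦ 1/4 x^2
applying this coordinatewise to f: exp(τθ) f = 2x^2 - 5/3

the image equals g(x) = 2x^2 - 5/3


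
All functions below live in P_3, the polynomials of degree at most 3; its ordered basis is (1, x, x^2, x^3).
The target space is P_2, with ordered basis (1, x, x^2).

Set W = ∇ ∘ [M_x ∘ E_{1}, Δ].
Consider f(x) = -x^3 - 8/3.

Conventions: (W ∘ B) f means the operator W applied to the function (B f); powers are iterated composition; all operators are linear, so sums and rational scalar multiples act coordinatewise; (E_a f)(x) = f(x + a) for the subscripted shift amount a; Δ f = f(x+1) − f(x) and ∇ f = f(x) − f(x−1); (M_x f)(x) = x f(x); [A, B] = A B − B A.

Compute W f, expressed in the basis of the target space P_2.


the image equals g(x) = 3x^2 + 9x + 7

Δ f = -3x^2 - 3x - 1
E_{1} Δ f = -3x^2 - 9x - 7
M_x E_{1} Δ f = -3x^3 - 9x^2 - 7x
E_{1} f = -x^3 - 3x^2 - 3x - 11/3
M_x E_{1} f = -x^4 - 3x^3 - 3x^2 - (11/3)x
Δ (M_x ∘ E_{1}) f = -4x^3 - 15x^2 - 19x - 32/3
[M_x ∘ E_{1}, Δ] f = x^3 + 6x^2 + 12x + 32/3
∇ [M_x ∘ E_{1}, Δ] f = 3x^2 + 9x + 7


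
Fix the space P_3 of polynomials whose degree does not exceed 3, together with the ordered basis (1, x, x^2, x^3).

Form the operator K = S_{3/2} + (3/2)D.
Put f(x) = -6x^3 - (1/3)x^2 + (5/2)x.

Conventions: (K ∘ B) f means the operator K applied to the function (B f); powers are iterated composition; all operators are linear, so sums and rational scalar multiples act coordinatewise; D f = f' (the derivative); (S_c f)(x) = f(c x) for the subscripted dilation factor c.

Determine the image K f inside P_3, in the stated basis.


g(x) = -(81/4)x^3 - (111/4)x^2 + (11/4)x + 15/4

S_{3/2} f = -(81/4)x^3 - (3/4)x^2 + (15/4)x
D f = -18x^2 - (2/3)x + 5/2
((3/2)D) f = -27x^2 - x + 15/4
(S_{3/2} + (3/2)D) f = -(81/4)x^3 - (111/4)x^2 + (11/4)x + 15/4


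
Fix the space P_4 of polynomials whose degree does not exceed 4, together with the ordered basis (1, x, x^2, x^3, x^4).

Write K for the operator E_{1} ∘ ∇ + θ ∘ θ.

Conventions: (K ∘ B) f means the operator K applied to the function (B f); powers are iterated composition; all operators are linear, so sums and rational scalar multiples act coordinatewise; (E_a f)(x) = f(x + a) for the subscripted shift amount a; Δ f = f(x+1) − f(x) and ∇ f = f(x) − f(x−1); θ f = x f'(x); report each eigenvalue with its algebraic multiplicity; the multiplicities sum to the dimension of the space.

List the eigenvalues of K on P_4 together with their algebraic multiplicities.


image of 1: 0
image of x: x + 1
image of x^2: 4x^2 + 2x + 1
image of x^3: 9x^3 + 3x^2 + 3x + 1
image of x^4: 16x^4 + 4x^3 + 6x^2 + 4x + 1
the matrix is upper triangular; its diagonal is (0, 1, 4, 9, 16)
for a triangular matrix the eigenvalues are the diagonal entries, with algebraic multiplicity their repetition count

λ = 0 (multiplicity 1), λ = 1 (multiplicity 1), λ = 4 (multiplicity 1), λ = 9 (multiplicity 1), λ = 16 (multiplicity 1)


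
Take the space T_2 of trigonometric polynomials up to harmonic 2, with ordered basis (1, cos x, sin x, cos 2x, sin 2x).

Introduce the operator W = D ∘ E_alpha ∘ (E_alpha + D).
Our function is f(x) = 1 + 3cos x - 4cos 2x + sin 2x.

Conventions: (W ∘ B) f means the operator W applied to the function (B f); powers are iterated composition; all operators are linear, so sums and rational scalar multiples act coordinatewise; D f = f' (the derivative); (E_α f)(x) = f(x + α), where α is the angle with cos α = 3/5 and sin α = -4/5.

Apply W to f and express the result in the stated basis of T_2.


E_alpha f = 1 + (9/5)cos x + (12/5)sin x + (4/25)cos 2x - (103/25)sin 2x
D f = -3sin x + 2cos 2x + 8sin 2x
(E_alpha + D) f = 1 + (9/5)cos x - (3/5)sin x + (54/25)cos 2x + (97/25)sin 2x
E_alpha (E_alpha + D) f = 1 + (39/25)cos x + (27/25)sin x - (2706/625)cos 2x + (617/625)sin 2x
D E_alpha (E_alpha + D) f = (27/25)cos x - (39/25)sin x + (1234/625)cos 2x + (5412/625)sin 2x

the result is g(x) = (27/25)cos x - (39/25)sin x + (1234/625)cos 2x + (5412/625)sin 2x


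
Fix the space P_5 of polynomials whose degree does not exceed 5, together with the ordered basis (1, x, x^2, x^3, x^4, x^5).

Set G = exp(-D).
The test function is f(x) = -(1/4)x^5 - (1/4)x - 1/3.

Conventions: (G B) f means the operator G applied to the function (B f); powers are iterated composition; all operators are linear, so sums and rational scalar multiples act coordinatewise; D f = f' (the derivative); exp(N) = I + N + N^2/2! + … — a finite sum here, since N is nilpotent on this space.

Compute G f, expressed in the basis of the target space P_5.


order-1 term: (5/4)x^4 + 1/4
order-2 term: -(5/2)x^3
order-3 term: (5/2)x^2
order-4 term: -(5/4)x
order-5 term: 1/4
the series for exp(-D) f terminates at order 5
exp(-D) f = -(1/4)x^5 + (5/4)x^4 - (5/2)x^3 + (5/2)x^2 - (3/2)x + 1/6

the image equals g(x) = -(1/4)x^5 + (5/4)x^4 - (5/2)x^3 + (5/2)x^2 - (3/2)x + 1/6


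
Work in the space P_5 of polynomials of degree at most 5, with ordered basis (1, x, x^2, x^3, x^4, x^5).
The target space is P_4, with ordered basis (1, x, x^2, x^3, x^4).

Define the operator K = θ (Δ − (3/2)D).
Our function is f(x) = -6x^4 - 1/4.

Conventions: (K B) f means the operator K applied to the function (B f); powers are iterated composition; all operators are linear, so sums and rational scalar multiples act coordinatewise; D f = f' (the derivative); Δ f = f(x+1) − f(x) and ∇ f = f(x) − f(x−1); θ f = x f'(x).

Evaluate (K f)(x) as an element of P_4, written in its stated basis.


g(x) = 36x^3 - 72x^2 - 24x

Δ f = -24x^3 - 36x^2 - 24x - 6
D f = -24x^3
(-(3/2)D) f = 36x^3
(Δ − (3/2)D) f = 12x^3 - 36x^2 - 24x - 6
θ (Δ − (3/2)D) f = 36x^3 - 72x^2 - 24x


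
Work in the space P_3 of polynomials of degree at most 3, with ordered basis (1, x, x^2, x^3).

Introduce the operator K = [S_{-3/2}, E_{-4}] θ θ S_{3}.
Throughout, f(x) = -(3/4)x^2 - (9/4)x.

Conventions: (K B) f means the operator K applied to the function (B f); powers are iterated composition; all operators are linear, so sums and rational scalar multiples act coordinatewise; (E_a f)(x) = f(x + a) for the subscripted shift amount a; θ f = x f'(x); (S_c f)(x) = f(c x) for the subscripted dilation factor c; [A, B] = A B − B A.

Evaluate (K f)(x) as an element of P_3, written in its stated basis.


S_{3} f = -(27/4)x^2 - (27/4)x
θ S_{3} f = -(27/2)x^2 - (27/4)x
θ θ S_{3} f = -27x^2 - (27/4)x
E_{-4} (θ θ S_{3}) f = -27x^2 + (837/4)x - 405
S_{-3/2} E_{-4} (θ θ S_{3}) f = -(243/4)x^2 - (2511/8)x - 405
S_{-3/2} (θ θ S_{3}) f = -(243/4)x^2 + (81/8)x
E_{-4} S_{-3/2} (θ θ S_{3}) f = -(243/4)x^2 + (3969/8)x - 2025/2
[S_{-3/2}, E_{-4}] (θ θ S_{3}) f = -810x + 1215/2

the image equals g(x) = -810x + 1215/2


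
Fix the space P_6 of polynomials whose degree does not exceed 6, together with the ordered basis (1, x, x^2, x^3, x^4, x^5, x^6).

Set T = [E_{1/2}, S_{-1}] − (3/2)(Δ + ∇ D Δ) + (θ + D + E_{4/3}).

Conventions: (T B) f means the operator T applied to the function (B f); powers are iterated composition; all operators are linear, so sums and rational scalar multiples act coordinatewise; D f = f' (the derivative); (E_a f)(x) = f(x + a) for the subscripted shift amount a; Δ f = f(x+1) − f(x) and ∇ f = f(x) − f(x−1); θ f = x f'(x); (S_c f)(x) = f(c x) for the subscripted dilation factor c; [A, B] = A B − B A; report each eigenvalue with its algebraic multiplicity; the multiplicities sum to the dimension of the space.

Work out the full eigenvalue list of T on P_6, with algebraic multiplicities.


λ = 1 (multiplicity 1), λ = 2 (multiplicity 1), λ = 3 (multiplicity 1), λ = 4 (multiplicity 1), λ = 5 (multiplicity 1), λ = 6 (multiplicity 1), λ = 7 (multiplicity 1)

image of 1: 1
image of x: 2x - 1/6
image of x^2: 3x^2 + (11/3)x + 5/18
image of x^3: 4x^3 - (1/2)x^2 + (5/6)x - 905/108
image of x^4: 5x^4 + (22/3)x^3 + (5/3)x^2 - (851/27)x + 269/162
image of x^5: 6x^5 - (5/6)x^4 + (25/9)x^3 - (4525/54)x^2 + (1345/162)x - 48011/3888
image of x^6: 7x^6 + 11x^5 + (25/6)x^4 - (4255/27)x^3 + (1345/54)x^2 - (47525/648)x + 6005/1458
the matrix is upper triangular; its diagonal is (1, 2, 3, 4, 5, 6, 7)
for a triangular matrix the eigenvalues are the diagonal entries, with algebraic multiplicity their repetition count


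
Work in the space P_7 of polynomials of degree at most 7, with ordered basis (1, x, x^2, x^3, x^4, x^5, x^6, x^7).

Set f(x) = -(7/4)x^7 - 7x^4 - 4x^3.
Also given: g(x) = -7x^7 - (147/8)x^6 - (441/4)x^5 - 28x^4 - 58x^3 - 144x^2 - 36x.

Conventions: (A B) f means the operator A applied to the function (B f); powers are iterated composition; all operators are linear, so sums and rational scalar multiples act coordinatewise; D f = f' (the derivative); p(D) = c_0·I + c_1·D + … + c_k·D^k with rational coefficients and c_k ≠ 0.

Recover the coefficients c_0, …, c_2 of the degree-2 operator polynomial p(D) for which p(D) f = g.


D^0 f = -(7/4)x^7 - 7x^4 - 4x^3
D^1 f = -(49/4)x^6 - 28x^3 - 12x^2
D^2 f = -(147/2)x^5 - 84x^2 - 24x
matching coefficients of g against c_0 f + c_1 Df + … from the top degree down determines the c_i
solution: c_0 = 4, c_1 = 3/2, c_2 = 3/2

p(D) = 4·I + (3/2)·D + (3/2)·D^2, i.e. c_0 = 4, c_1 = 3/2, c_2 = 3/2


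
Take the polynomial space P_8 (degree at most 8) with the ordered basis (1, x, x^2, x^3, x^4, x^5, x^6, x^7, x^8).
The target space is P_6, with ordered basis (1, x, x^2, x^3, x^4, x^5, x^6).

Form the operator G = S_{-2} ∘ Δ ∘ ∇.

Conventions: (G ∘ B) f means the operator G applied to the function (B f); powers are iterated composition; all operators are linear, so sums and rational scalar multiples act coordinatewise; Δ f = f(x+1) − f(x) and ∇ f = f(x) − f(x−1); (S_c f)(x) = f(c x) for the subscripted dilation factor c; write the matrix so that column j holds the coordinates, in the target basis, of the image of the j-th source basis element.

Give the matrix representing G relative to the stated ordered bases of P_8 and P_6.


image of 1: 0
image of x: 0
image of x^2: 2
image of x^3: -12x
image of x^4: 48x^2 + 2
image of x^5: -160x^3 - 20x
image of x^6: 480x^4 + 120x^2 + 2
image of x^7: -1344x^5 - 560x^3 - 28x
image of x^8: 3584x^6 + 2240x^4 + 224x^2 + 2
each image's coordinates form column j of the matrix

the matrix is [[0, 0, 2, 0, 2, 0, 2, 0, 2]; [0, 0, 0, -12, 0, -20, 0, -28, 0]; [0, 0, 0, 0, 48, 0, 120, 0, 224]; [0, 0, 0, 0, 0, -160, 0, -560, 0]; [0, 0, 0, 0, 0, 0, 480, 0, 2240]; [0, 0, 0, 0, 0, 0, 0, -1344, 0]; [0, 0, 0, 0, 0, 0, 0, 0, 3584]] (rows listed top to bottom)


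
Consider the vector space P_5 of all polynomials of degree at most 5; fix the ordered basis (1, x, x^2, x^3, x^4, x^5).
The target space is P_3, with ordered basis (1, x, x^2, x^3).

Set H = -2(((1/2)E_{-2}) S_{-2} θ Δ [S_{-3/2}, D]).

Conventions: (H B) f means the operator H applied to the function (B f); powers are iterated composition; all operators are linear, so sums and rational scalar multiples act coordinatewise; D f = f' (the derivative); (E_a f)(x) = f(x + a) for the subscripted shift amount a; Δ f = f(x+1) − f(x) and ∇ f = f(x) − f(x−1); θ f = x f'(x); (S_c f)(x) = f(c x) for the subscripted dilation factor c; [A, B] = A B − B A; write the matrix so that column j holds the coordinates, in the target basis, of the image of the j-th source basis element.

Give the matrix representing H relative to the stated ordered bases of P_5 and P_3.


the matrix is [[0, 0, 0, -135, 3645, -123525/2]; [0, 0, 0, 135/2, -6885/2, 342225/4]; [0, 0, 0, 0, 810, -78975/2]; [0, 0, 0, 0, 0, 6075]] (rows listed top to bottom)

image of 1: 0
image of x: 0
image of x^2: 0
image of x^3: (135/2)x - 135
image of x^4: 810x^2 - (6885/2)x + 3645
image of x^5: 6075x^3 - (78975/2)x^2 + (342225/4)x - 123525/2
each image's coordinates form column j of the matrix


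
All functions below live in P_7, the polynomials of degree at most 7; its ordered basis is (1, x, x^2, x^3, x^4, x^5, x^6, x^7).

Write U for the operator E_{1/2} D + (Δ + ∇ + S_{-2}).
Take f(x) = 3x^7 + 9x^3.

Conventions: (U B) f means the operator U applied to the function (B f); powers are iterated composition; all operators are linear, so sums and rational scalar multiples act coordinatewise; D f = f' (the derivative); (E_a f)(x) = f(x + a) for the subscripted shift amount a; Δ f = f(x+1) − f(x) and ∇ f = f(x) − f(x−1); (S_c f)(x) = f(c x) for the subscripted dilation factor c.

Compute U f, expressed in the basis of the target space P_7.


D f = 21x^6 + 27x^2
E_{1/2} D f = 21x^6 + 63x^5 + (315/4)x^4 + (105/2)x^3 + (747/16)x^2 + (495/16)x + 453/64
Δ f = 21x^6 + 63x^5 + 105x^4 + 105x^3 + 90x^2 + 48x + 12
∇ f = 21x^6 - 63x^5 + 105x^4 - 105x^3 + 90x^2 - 48x + 12
S_{-2} f = -384x^7 - 72x^3
(Δ + ∇ + S_{-2}) f = -384x^7 + 42x^6 + 210x^4 - 72x^3 + 180x^2 + 24
(E_{1/2} D + (Δ + ∇ + S_{-2})) f = -384x^7 + 63x^6 + 63x^5 + (1155/4)x^4 - (39/2)x^3 + (3627/16)x^2 + (495/16)x + 1989/64

the image equals g(x) = -384x^7 + 63x^6 + 63x^5 + (1155/4)x^4 - (39/2)x^3 + (3627/16)x^2 + (495/16)x + 1989/64


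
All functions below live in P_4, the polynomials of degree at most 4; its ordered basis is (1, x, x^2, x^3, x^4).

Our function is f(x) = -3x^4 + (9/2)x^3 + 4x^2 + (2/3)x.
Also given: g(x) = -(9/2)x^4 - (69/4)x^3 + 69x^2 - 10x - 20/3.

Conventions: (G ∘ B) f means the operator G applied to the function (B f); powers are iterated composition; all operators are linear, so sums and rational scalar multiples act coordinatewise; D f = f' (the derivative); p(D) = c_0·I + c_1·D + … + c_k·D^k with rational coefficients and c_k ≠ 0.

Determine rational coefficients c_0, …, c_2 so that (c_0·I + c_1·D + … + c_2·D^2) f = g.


D^0 f = -3x^4 + (9/2)x^3 + 4x^2 + (2/3)x
D^1 f = -12x^3 + (27/2)x^2 + 8x + 2/3
D^2 f = -36x^2 + 27x + 8
matching coefficients of g against c_0 f + c_1 Df + … from the top degree down determines the c_i
solution: c_0 = 3/2, c_1 = 2, c_2 = -1

c_0 = 3/2, c_1 = 2, c_2 = -1


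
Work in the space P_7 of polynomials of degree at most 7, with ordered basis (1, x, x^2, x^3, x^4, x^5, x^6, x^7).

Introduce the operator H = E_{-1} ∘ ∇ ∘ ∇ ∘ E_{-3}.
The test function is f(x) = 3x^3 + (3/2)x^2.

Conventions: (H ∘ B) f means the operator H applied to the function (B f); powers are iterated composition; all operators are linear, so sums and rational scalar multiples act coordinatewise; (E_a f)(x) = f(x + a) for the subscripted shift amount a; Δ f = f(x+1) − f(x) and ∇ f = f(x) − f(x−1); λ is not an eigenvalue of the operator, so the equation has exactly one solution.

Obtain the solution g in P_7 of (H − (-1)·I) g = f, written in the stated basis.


g(x) = 3x^3 + (3/2)x^2 - 18x + 87

write g with unknown coordinates in the stated basis and equate coefficients in (H − (-1)·I) g = f
solving from the highest basis element down gives g = 3x^3 + (3/2)x^2 - 18x + 87
check: H g = 18x - 87
so H g − (-1)·g = 3x^3 + (3/2)x^2 = f ✓


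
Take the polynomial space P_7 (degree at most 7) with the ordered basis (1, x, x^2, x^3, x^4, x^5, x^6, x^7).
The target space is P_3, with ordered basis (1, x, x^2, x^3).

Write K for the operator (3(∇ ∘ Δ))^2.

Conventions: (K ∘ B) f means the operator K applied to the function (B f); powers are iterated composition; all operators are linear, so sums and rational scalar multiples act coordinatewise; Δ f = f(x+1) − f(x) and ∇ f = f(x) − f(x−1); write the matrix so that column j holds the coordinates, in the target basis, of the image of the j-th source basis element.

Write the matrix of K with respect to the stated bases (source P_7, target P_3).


the matrix is [[0, 0, 0, 0, 216, 0, 1080, 0]; [0, 0, 0, 0, 0, 1080, 0, 7560]; [0, 0, 0, 0, 0, 0, 3240, 0]; [0, 0, 0, 0, 0, 0, 0, 7560]] (rows listed top to bottom)

image of 1: 0
image of x: 0
image of x^2: 0
image of x^3: 0
image of x^4: 216
image of x^5: 1080x
image of x^6: 3240x^2 + 1080
image of x^7: 7560x^3 + 7560x
each image's coordinates form column j of the matrix


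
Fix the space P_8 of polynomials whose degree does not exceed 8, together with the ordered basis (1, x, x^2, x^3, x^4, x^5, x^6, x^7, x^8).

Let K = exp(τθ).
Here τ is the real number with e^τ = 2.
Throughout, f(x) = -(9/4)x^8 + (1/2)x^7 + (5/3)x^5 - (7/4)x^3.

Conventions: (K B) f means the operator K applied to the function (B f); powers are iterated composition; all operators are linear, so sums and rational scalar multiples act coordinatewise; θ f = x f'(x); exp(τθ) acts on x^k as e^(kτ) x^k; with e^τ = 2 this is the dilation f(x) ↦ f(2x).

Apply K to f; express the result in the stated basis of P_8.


the result is g(x) = -576x^8 + 64x^7 + (160/3)x^5 - 14x^3

exp(τθ) x^k = e^(kτ) x^k; with e^τ = 2 this sends x^k to 2^k x^k
x^3 ↦ 8 x^3
x^5 ↦ 32 x^5
x^7 ↦ 128 x^7
x^8 ↦ 256 x^8
applying this coordinatewise to f: exp(τθ) f = -576x^8 + 64x^7 + (160/3)x^5 - 14x^3


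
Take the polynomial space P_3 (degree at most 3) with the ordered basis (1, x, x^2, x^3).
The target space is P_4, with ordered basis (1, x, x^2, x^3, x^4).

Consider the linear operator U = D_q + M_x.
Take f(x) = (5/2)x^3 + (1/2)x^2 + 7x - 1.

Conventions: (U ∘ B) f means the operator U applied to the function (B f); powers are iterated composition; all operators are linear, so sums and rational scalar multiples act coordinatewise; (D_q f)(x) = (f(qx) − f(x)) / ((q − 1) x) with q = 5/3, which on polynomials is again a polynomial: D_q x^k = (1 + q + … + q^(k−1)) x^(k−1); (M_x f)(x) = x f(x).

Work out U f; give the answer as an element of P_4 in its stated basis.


g(x) = (5/2)x^4 + (1/2)x^3 + (371/18)x^2 + (1/3)x + 7

D_q f = (245/18)x^2 + (4/3)x + 7
M_x f = (5/2)x^4 + (1/2)x^3 + 7x^2 - x
(D_q + M_x) f = (5/2)x^4 + (1/2)x^3 + (371/18)x^2 + (1/3)x + 7


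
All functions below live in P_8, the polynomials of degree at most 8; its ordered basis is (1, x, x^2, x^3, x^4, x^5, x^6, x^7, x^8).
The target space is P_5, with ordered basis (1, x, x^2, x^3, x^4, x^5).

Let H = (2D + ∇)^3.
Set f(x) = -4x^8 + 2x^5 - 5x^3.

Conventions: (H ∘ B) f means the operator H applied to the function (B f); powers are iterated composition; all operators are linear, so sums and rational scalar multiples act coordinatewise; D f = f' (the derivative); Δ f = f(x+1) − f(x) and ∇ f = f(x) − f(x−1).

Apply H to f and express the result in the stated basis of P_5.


the result is g(x) = -36288x^5 + 90720x^4 - 181440x^3 + 225000x^2 - 160488x + 50874

D f = -32x^7 + 10x^4 - 15x^2
(2D) f = -64x^7 + 20x^4 - 30x^2
∇ f = -32x^7 + 112x^6 - 224x^5 + 290x^4 - 244x^3 + 117x^2 - 27x + 1
(2D + ∇) f = -96x^7 + 112x^6 - 224x^5 + 310x^4 - 244x^3 + 87x^2 - 27x + 1
D (2D + ∇) f = -672x^6 + 672x^5 - 1120x^4 + 1240x^3 - 732x^2 + 174x - 27
(2D) (2D + ∇) f = -1344x^6 + 1344x^5 - 2240x^4 + 2480x^3 - 1464x^2 + 348x - 54
∇ (2D + ∇) f = -672x^6 + 2688x^5 - 6160x^4 + 9080x^3 - 8528x^2 + 4610x - 1100
(2D + ∇) (2D + ∇) f = -2016x^6 + 4032x^5 - 8400x^4 + 11560x^3 - 9992x^2 + 4958x - 1154
D (2D + ∇) (2D + ∇) f = -12096x^5 + 20160x^4 - 33600x^3 + 34680x^2 - 19984x + 4958
(2D) (2D + ∇) (2D + ∇) f = -24192x^5 + 40320x^4 - 67200x^3 + 69360x^2 - 39968x + 9916
∇ (2D + ∇) (2D + ∇) f = -12096x^5 + 50400x^4 - 114240x^3 + 155640x^2 - 120520x + 40958
(2D + ∇) (2D + ∇) (2D + ∇) f = -36288x^5 + 90720x^4 - 181440x^3 + 225000x^2 - 160488x + 50874


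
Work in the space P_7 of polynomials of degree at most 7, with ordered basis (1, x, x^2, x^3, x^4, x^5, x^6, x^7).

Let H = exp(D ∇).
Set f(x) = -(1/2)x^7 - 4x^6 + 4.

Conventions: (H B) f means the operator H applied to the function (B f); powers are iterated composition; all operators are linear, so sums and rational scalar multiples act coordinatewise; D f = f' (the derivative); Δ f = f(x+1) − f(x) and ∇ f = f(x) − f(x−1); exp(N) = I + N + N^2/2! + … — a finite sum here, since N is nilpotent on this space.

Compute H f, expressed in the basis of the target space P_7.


order-1 term: -21x^5 - (135/2)x^4 + 170x^3 - (375/2)x^2 + 99x - 41/2
order-2 term: -210x^3 - 90x^2 + 705x - 525
order-3 term: -420x + 150
the series for exp(D ∇) f terminates at order 3
exp(D ∇) f = -(1/2)x^7 - 4x^6 - 21x^5 - (135/2)x^4 - 40x^3 - (555/2)x^2 + 384x - 783/2

the result is g(x) = -(1/2)x^7 - 4x^6 - 21x^5 - (135/2)x^4 - 40x^3 - (555/2)x^2 + 384x - 783/2


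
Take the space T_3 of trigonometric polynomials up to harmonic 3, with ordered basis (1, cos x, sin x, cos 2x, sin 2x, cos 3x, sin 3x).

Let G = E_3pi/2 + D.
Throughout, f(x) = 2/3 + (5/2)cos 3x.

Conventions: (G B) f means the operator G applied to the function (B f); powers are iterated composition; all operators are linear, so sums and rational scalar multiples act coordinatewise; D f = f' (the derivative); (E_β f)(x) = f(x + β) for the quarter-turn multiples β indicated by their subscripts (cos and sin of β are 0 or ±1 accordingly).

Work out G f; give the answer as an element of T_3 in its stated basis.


E_3pi/2 f = 2/3 - (5/2)sin 3x
D f = -(15/2)sin 3x
(E_3pi/2 + D) f = 2/3 - 10sin 3x

the image equals g(x) = 2/3 - 10sin 3x


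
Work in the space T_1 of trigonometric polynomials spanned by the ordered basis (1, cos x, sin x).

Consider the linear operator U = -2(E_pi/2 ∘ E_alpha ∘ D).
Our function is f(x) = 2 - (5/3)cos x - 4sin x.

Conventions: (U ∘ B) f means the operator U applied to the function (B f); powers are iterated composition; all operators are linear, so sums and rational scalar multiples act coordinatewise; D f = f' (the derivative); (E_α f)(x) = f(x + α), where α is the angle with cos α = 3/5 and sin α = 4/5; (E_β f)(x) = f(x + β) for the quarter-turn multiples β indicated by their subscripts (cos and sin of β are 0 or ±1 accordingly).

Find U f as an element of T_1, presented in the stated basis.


the result is g(x) = -(42/5)cos x - (32/15)sin x

D f = -4cos x + (5/3)sin x
E_alpha D f = -(16/15)cos x + (21/5)sin x
E_pi/2 E_alpha D f = (21/5)cos x + (16/15)sin x
(-2(E_pi/2 ∘ E_alpha ∘ D)) f = -(42/5)cos x - (32/15)sin x


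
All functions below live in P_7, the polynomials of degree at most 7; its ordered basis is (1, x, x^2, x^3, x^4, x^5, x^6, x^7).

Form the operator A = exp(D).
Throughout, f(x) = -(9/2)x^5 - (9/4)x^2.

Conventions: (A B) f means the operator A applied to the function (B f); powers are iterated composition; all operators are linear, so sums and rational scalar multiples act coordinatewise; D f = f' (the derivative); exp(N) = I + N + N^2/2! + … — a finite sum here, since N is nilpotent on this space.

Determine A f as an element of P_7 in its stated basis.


the image equals g(x) = -(9/2)x^5 - (45/2)x^4 - 45x^3 - (189/4)x^2 - 27x - 27/4

order-1 term: -(45/2)x^4 - (9/2)x
order-2 term: -45x^3 - 9/4
order-3 term: -45x^2
order-4 term: -(45/2)x
order-5 term: -9/2
the series for exp(D) f terminates at order 5
exp(D) f = -(9/2)x^5 - (45/2)x^4 - 45x^3 - (189/4)x^2 - 27x - 27/4


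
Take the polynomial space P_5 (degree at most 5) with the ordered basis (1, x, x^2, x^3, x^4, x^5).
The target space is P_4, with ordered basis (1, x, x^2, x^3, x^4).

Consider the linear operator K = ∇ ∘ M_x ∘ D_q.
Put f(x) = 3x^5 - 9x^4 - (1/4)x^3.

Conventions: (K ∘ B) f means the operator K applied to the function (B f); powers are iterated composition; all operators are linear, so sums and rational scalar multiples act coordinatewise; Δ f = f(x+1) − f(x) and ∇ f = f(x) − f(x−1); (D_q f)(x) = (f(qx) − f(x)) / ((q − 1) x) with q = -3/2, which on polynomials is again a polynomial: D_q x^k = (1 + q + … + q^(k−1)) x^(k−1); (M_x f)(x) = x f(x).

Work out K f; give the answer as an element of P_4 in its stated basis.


D_q f = (165/16)x^4 + (117/8)x^3 - (7/16)x^2
M_x D_q f = (165/16)x^5 + (117/8)x^4 - (7/16)x^3
∇ M_x D_q f = (825/16)x^4 - (357/8)x^3 + (225/16)x^2 + (33/4)x - 19/4

g(x) = (825/16)x^4 - (357/8)x^3 + (225/16)x^2 + (33/4)x - 19/4


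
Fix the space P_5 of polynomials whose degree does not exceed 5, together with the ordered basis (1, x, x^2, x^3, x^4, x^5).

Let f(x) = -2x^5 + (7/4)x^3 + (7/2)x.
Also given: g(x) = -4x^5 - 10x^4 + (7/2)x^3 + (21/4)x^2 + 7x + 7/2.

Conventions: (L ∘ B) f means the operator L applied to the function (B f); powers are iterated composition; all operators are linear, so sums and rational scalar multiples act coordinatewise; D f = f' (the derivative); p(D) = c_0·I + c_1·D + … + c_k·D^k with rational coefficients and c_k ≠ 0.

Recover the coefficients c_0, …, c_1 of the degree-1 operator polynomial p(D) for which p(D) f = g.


D^0 f = -2x^5 + (7/4)x^3 + (7/2)x
D^1 f = -10x^4 + (21/4)x^2 + 7/2
matching coefficients of g against c_0 f + c_1 Df + … from the top degree down determines the c_i
solution: c_0 = 2, c_1 = 1

c_0 = 2, c_1 = 1


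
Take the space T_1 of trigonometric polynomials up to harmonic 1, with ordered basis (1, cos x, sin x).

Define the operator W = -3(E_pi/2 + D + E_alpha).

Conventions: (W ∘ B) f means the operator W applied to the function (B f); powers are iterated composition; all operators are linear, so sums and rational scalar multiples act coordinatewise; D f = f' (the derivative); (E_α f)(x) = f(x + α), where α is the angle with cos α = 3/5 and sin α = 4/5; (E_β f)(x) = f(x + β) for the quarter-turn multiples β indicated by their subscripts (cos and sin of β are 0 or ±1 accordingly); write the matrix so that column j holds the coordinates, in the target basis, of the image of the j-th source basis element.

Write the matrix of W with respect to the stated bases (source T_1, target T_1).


the matrix is [[-6, 0, 0]; [0, -9/5, -42/5]; [0, 42/5, -9/5]] (rows listed top to bottom)

image of 1: -6
image of cos x: -(9/5)cos x + (42/5)sin x
image of sin x: -(42/5)cos x - (9/5)sin x
each image's coordinates form column j of the matrix


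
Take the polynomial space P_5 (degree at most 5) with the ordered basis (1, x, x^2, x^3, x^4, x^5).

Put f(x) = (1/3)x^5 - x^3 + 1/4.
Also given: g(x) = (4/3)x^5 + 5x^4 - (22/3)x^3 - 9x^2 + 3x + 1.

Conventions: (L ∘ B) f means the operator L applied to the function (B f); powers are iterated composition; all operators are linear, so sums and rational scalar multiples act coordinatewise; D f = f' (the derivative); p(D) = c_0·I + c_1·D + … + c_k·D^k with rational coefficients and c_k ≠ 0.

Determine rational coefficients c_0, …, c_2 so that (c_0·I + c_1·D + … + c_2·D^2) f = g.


c_0 = 4, c_1 = 3, c_2 = -1/2

D^0 f = (1/3)x^5 - x^3 + 1/4
D^1 f = (5/3)x^4 - 3x^2
D^2 f = (20/3)x^3 - 6x
matching coefficients of g against c_0 f + c_1 Df + … from the top degree down determines the c_i
solution: c_0 = 4, c_1 = 3, c_2 = -1/2


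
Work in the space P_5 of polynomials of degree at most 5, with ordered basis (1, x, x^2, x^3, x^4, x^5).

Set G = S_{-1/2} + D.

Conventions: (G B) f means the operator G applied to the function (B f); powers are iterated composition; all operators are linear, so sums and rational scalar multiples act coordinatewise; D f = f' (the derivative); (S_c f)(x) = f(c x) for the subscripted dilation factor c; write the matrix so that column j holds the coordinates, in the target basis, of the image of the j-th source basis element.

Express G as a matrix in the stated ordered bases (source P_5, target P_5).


image of 1: 1
image of x: -(1/2)x + 1
image of x^2: (1/4)x^2 + 2x
image of x^3: -(1/8)x^3 + 3x^2
image of x^4: (1/16)x^4 + 4x^3
image of x^5: -(1/32)x^5 + 5x^4
each image's coordinates form column j of the matrix

the matrix is [[1, 1, 0, 0, 0, 0]; [0, -1/2, 2, 0, 0, 0]; [0, 0, 1/4, 3, 0, 0]; [0, 0, 0, -1/8, 4, 0]; [0, 0, 0, 0, 1/16, 5]; [0, 0, 0, 0, 0, -1/32]] (rows listed top to bottom)


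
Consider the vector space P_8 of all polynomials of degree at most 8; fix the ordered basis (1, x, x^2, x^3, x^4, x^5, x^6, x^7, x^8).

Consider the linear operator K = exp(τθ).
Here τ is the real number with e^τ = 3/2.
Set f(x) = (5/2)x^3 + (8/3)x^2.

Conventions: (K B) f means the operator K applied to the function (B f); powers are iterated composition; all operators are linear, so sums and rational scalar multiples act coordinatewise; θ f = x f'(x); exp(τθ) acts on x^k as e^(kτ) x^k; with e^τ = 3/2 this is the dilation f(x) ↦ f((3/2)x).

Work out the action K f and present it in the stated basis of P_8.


the result is g(x) = (135/16)x^3 + 6x^2

exp(τθ) x^k = e^(kτ) x^k; with e^τ = 3/2 this sends x^k to (3/2)^k x^k
x^2 ↦ 9/4 x^2
x^3 ↦ 27/8 x^3
applying this coordinatewise to f: exp(τθ) f = (135/16)x^3 + 6x^2


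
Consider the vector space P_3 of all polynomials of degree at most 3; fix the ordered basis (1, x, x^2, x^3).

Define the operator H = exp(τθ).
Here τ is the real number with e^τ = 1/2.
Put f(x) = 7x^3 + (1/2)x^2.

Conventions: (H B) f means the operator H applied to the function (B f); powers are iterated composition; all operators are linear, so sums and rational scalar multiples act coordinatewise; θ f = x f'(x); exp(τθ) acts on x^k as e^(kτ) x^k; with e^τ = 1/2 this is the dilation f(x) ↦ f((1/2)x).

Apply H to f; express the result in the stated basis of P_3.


the result is g(x) = (7/8)x^3 + (1/8)x^2

exp(τθ) x^k = e^(kτ) x^k; with e^τ = 1/2 this sends x^k to (1/2)^k x^k
x^2 ↦ 1/4 x^2
x^3 ↦ 1/8 x^3
applying this coordinatewise to f: exp(τθ) f = (7/8)x^3 + (1/8)x^2


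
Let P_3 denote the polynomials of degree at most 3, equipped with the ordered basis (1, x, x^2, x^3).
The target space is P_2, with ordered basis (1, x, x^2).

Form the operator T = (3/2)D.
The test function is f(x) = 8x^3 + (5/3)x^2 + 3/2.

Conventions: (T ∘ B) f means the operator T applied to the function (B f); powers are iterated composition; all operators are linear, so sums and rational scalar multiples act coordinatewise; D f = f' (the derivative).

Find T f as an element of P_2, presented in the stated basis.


the image equals g(x) = 36x^2 + 5x

D f = 24x^2 + (10/3)x
((3/2)D) f = 36x^2 + 5x


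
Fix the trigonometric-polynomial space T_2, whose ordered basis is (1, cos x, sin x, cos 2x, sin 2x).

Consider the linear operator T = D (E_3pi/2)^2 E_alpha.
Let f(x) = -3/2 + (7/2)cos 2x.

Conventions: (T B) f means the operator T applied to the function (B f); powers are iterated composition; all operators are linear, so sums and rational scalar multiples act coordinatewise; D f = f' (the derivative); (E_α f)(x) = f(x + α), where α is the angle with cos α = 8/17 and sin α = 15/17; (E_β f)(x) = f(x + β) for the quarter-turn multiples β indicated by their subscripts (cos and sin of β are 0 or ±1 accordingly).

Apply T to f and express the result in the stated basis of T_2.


E_alpha f = -3/2 - (1127/578)cos 2x - (840/289)sin 2x
E_3pi/2 E_alpha f = -3/2 + (1127/578)cos 2x + (840/289)sin 2x
E_3pi/2 E_3pi/2 E_alpha f = -3/2 - (1127/578)cos 2x - (840/289)sin 2x
D (E_3pi/2)^2 E_alpha f = -(1680/289)cos 2x + (1127/289)sin 2x

g(x) = -(1680/289)cos 2x + (1127/289)sin 2x


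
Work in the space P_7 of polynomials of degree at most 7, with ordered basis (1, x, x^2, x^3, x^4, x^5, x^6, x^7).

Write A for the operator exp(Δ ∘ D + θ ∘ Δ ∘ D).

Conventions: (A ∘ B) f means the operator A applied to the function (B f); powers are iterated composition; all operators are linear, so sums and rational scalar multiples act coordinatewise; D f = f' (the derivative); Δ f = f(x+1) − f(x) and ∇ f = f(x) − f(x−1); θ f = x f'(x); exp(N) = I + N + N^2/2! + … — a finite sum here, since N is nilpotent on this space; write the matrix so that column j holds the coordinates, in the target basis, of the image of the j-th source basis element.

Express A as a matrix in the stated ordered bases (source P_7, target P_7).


image of 1: 1
image of x: x
image of x^2: x^2 + 2
image of x^3: x^3 + 12x + 3
image of x^4: x^4 + 36x^2 + 24x + 40
image of x^5: x^5 + 80x^3 + 90x^2 + 520x + 215
image of x^6: x^6 + 150x^4 + 240x^3 + 2880x^2 + 3300x + 2646
image of x^7: x^7 + 252x^5 + 525x^4 + 10640x^3 + 21105x^2 + 55104x + 26782
each image's coordinates form column j of the matrix

the matrix is [[1, 0, 2, 3, 40, 215, 2646, 26782]; [0, 1, 0, 12, 24, 520, 3300, 55104]; [0, 0, 1, 0, 36, 90, 2880, 21105]; [0, 0, 0, 1, 0, 80, 240, 10640]; [0, 0, 0, 0, 1, 0, 150, 525]; [0, 0, 0, 0, 0, 1, 0, 252]; [0, 0, 0, 0, 0, 0, 1, 0]; [0, 0, 0, 0, 0, 0, 0, 1]] (rows listed top to bottom)
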